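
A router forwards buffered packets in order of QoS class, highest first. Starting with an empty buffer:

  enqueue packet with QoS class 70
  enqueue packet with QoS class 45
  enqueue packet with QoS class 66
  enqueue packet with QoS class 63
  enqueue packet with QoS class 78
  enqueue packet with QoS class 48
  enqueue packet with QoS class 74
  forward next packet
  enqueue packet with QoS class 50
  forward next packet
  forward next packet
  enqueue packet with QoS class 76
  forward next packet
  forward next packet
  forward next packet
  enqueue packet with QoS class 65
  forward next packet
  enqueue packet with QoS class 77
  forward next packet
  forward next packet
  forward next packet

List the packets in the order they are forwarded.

insert 70 → {70}
insert 45 → {70, 45}
insert 66 → {70, 66, 45}
insert 63 → {70, 66, 63, 45}
insert 78 → {78, 70, 66, 63, 45}
insert 48 → {78, 70, 66, 63, 48, 45}
insert 74 → {78, 74, 70, 66, 63, 48, 45}
forward next packet → 78; now {74, 70, 66, 63, 48, 45}
insert 50 → {74, 70, 66, 63, 50, 48, 45}
forward next packet → 74; now {70, 66, 63, 50, 48, 45}
forward next packet → 70; now {66, 63, 50, 48, 45}
insert 76 → {76, 66, 63, 50, 48, 45}
forward next packet → 76; now {66, 63, 50, 48, 45}
forward next packet → 66; now {63, 50, 48, 45}
forward next packet → 63; now {50, 48, 45}
insert 65 → {65, 50, 48, 45}
forward next packet → 65; now {50, 48, 45}
insert 77 → {77, 50, 48, 45}
forward next packet → 77; now {50, 48, 45}
forward next packet → 50; now {48, 45}
forward next packet → 48; now {45}

78, 74, 70, 76, 66, 63, 65, 77, 50, 48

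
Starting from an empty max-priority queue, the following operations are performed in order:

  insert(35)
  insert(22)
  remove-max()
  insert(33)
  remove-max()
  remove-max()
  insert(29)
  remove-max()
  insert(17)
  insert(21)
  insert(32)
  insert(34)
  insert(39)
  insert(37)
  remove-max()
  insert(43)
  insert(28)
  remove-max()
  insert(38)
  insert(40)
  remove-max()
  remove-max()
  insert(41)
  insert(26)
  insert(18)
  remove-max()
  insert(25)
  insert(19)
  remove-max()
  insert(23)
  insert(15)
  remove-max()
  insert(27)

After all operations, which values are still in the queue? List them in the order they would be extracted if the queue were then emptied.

32, 28, 27, 26, 25, 23, 21, 19, 18, 17, 15

insert 35 → {35}
insert 22 → {35, 22}
remove-max → 35; now {22}
insert 33 → {33, 22}
remove-max → 33; now {22}
remove-max → 22; now {}
insert 29 → {29}
remove-max → 29; now {}
insert 17 → {17}
insert 21 → {21, 17}
insert 32 → {32, 21, 17}
insert 34 → {34, 32, 21, 17}
insert 39 → {39, 34, 32, 21, 17}
insert 37 → {39, 37, 34, 32, 21, 17}
remove-max → 39; now {37, 34, 32, 21, 17}
insert 43 → {43, 37, 34, 32, 21, 17}
insert 28 → {43, 37, 34, 32, 28, 21, 17}
remove-max → 43; now {37, 34, 32, 28, 21, 17}
insert 38 → {38, 37, 34, 32, 28, 21, 17}
insert 40 → {40, 38, 37, 34, 32, 28, 21, 17}
remove-max → 40; now {38, 37, 34, 32, 28, 21, 17}
remove-max → 38; now {37, 34, 32, 28, 21, 17}
insert 41 → {41, 37, 34, 32, 28, 21, 17}
insert 26 → {41, 37, 34, 32, 28, 26, 21, 17}
insert 18 → {41, 37, 34, 32, 28, 26, 21, 18, 17}
remove-max → 41; now {37, 34, 32, 28, 26, 21, 18, 17}
insert 25 → {37, 34, 32, 28, 26, 25, 21, 18, 17}
insert 19 → {37, 34, 32, 28, 26, 25, 21, 19, 18, 17}
remove-max → 37; now {34, 32, 28, 26, 25, 21, 19, 18, 17}
insert 23 → {34, 32, 28, 26, 25, 23, 21, 19, 18, 17}
insert 15 → {34, 32, 28, 26, 25, 23, 21, 19, 18, 17, 15}
remove-max → 34; now {32, 28, 26, 25, 23, 21, 19, 18, 17, 15}
insert 27 → {32, 28, 27, 26, 25, 23, 21, 19, 18, 17, 15}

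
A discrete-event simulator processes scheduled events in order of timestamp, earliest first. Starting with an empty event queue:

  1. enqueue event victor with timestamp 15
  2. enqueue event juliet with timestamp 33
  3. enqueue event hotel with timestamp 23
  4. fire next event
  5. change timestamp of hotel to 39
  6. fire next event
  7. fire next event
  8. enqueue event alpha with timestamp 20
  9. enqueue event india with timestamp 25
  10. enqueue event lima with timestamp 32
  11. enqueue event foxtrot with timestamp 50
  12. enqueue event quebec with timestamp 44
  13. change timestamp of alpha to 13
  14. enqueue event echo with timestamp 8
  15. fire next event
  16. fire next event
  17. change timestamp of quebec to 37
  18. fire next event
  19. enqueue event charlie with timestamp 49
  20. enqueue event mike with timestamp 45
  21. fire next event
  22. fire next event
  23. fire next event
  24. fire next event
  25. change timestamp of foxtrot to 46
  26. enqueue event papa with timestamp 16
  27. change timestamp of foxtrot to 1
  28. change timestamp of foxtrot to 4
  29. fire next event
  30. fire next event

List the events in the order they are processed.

victor → juliet → hotel → echo → alpha → india → lima → quebec → mike → charlie → foxtrot → papa

add victor (timestamp 15) → {victor:15}
add juliet (timestamp 33) → {victor:15, juliet:33}
add hotel (timestamp 23) → {victor:15, hotel:23, juliet:33}
fire next event → victor; now {hotel:23, juliet:33}
update hotel to timestamp 39 → {juliet:33, hotel:39}
fire next event → juliet; now {hotel:39}
fire next event → hotel; now {}
add alpha (timestamp 20) → {alpha:20}
add india (timestamp 25) → {alpha:20, india:25}
add lima (timestamp 32) → {alpha:20, india:25, lima:32}
add foxtrot (timestamp 50) → {alpha:20, india:25, lima:32, foxtrot:50}
add quebec (timestamp 44) → {alpha:20, india:25, lima:32, quebec:44, foxtrot:50}
update alpha to timestamp 13 → {alpha:13, india:25, lima:32, quebec:44, foxtrot:50}
add echo (timestamp 8) → {echo:8, alpha:13, india:25, lima:32, quebec:44, foxtrot:50}
fire next event → echo; now {alpha:13, india:25, lima:32, quebec:44, foxtrot:50}
fire next event → alpha; now {india:25, lima:32, quebec:44, foxtrot:50}
update quebec to timestamp 37 → {india:25, lima:32, quebec:37, foxtrot:50}
fire next event → india; now {lima:32, quebec:37, foxtrot:50}
add charlie (timestamp 49) → {lima:32, quebec:37, charlie:49, foxtrot:50}
add mike (timestamp 45) → {lima:32, quebec:37, mike:45, charlie:49, foxtrot:50}
fire next event → lima; now {quebec:37, mike:45, charlie:49, foxtrot:50}
fire next event → quebec; now {mike:45, charlie:49, foxtrot:50}
fire next event → mike; now {charlie:49, foxtrot:50}
fire next event → charlie; now {foxtrot:50}
update foxtrot to timestamp 46 → {foxtrot:46}
add papa (timestamp 16) → {papa:16, foxtrot:46}
update foxtrot to timestamp 1 → {foxtrot:1, papa:16}
update foxtrot to timestamp 4 → {foxtrot:4, papa:16}
fire next event → foxtrot; now {papa:16}
fire next event → papa; now {}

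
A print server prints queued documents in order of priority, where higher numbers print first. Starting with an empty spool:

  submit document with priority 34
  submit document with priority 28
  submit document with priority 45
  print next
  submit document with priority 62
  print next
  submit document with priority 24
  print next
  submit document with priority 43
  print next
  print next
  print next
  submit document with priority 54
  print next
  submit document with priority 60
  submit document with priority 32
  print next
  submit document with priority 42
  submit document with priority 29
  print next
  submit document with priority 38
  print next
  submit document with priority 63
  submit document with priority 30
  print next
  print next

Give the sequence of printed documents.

45, 62, 34, 43, 28, 24, 54, 60, 42, 38, 63, 32

insert 34 → {34}
insert 28 → {34, 28}
insert 45 → {45, 34, 28}
print next → 45; now {34, 28}
insert 62 → {62, 34, 28}
print next → 62; now {34, 28}
insert 24 → {34, 28, 24}
print next → 34; now {28, 24}
insert 43 → {43, 28, 24}
print next → 43; now {28, 24}
print next → 28; now {24}
print next → 24; now {}
insert 54 → {54}
print next → 54; now {}
insert 60 → {60}
insert 32 → {60, 32}
print next → 60; now {32}
insert 42 → {42, 32}
insert 29 → {42, 32, 29}
print next → 42; now {32, 29}
insert 38 → {38, 32, 29}
print next → 38; now {32, 29}
insert 63 → {63, 32, 29}
insert 30 → {63, 32, 30, 29}
print next → 63; now {32, 30, 29}
print next → 32; now {30, 29}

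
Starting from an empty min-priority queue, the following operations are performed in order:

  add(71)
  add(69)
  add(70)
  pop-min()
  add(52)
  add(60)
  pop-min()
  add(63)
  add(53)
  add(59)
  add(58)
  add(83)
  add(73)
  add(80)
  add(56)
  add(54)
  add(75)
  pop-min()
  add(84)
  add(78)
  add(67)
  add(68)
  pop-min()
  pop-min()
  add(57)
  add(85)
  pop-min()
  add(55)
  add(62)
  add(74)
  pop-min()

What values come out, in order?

69, 52, 53, 54, 56, 57, 55

insert 71 → {71}
insert 69 → {69, 71}
insert 70 → {69, 70, 71}
pop-min → 69; now {70, 71}
insert 52 → {52, 70, 71}
insert 60 → {52, 60, 70, 71}
pop-min → 52; now {60, 70, 71}
insert 63 → {60, 63, 70, 71}
insert 53 → {53, 60, 63, 70, 71}
insert 59 → {53, 59, 60, 63, 70, 71}
insert 58 → {53, 58, 59, 60, 63, 70, 71}
insert 83 → {53, 58, 59, 60, 63, 70, 71, 83}
insert 73 → {53, 58, 59, 60, 63, 70, 71, 73, 83}
insert 80 → {53, 58, 59, 60, 63, 70, 71, 73, 80, 83}
insert 56 → {53, 56, 58, 59, 60, 63, 70, 71, 73, 80, 83}
insert 54 → {53, 54, 56, 58, 59, 60, 63, 70, 71, 73, 80, 83}
insert 75 → {53, 54, 56, 58, 59, 60, 63, 70, 71, 73, 75, 80, 83}
pop-min → 53; now {54, 56, 58, 59, 60, 63, 70, 71, 73, 75, 80, 83}
insert 84 → {54, 56, 58, 59, 60, 63, 70, 71, 73, 75, 80, 83, 84}
insert 78 → {54, 56, 58, 59, 60, 63, 70, 71, 73, 75, 78, 80, 83, 84}
insert 67 → {54, 56, 58, 59, 60, 63, 67, 70, 71, 73, 75, 78, 80, 83, 84}
insert 68 → {54, 56, 58, 59, 60, 63, 67, 68, 70, 71, 73, 75, 78, 80, 83, 84}
pop-min → 54; now {56, 58, 59, 60, 63, 67, 68, 70, 71, 73, 75, 78, 80, 83, 84}
pop-min → 56; now {58, 59, 60, 63, 67, 68, 70, 71, 73, 75, 78, 80, 83, 84}
insert 57 → {57, 58, 59, 60, 63, 67, 68, 70, 71, 73, 75, 78, 80, 83, 84}
insert 85 → {57, 58, 59, 60, 63, 67, 68, 70, 71, 73, 75, 78, 80, 83, 84, 85}
pop-min → 57; now {58, 59, 60, 63, 67, 68, 70, 71, 73, 75, 78, 80, 83, 84, 85}
insert 55 → {55, 58, 59, 60, 63, 67, 68, 70, 71, 73, 75, 78, 80, 83, 84, 85}
insert 62 → {55, 58, 59, 60, 62, 63, 67, 68, 70, 71, 73, 75, 78, 80, 83, 84, 85}
insert 74 → {55, 58, 59, 60, 62, 63, 67, 68, 70, 71, 73, 74, 75, 78, 80, 83, 84, 85}
pop-min → 55; now {58, 59, 60, 62, 63, 67, 68, 70, 71, 73, 74, 75, 78, 80, 83, 84, 85}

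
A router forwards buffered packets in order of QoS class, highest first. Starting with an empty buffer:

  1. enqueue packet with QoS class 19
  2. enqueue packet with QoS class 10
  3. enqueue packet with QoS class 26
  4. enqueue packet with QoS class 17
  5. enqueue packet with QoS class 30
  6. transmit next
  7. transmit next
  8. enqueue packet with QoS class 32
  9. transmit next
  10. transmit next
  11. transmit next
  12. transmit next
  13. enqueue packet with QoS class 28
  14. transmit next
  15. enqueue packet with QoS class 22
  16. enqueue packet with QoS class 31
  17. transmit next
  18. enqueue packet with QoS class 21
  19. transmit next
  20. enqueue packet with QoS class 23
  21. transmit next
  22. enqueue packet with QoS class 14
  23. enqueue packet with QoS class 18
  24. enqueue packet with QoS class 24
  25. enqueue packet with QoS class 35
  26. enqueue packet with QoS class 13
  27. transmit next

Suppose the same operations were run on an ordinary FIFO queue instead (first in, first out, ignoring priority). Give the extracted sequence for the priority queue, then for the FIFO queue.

priority queue: [30, 26, 32, 19, 17, 10, 28, 31, 22, 23, 35]; FIFO queue: 19 → 10 → 26 → 17 → 30 → 32 → 28 → 22 → 31 → 21 → 23

insert 19 → {19}
insert 10 → {19, 10}
insert 26 → {26, 19, 10}
insert 17 → {26, 19, 17, 10}
insert 30 → {30, 26, 19, 17, 10}
transmit next → 30; now {26, 19, 17, 10}
transmit next → 26; now {19, 17, 10}
insert 32 → {32, 19, 17, 10}
transmit next → 32; now {19, 17, 10}
transmit next → 19; now {17, 10}
transmit next → 17; now {10}
transmit next → 10; now {}
insert 28 → {28}
transmit next → 28; now {}
insert 22 → {22}
insert 31 → {31, 22}
transmit next → 31; now {22}
insert 21 → {22, 21}
transmit next → 22; now {21}
insert 23 → {23, 21}
transmit next → 23; now {21}
insert 14 → {21, 14}
insert 18 → {21, 18, 14}
insert 24 → {24, 21, 18, 14}
insert 35 → {35, 24, 21, 18, 14}
insert 13 → {35, 24, 21, 18, 14, 13}
transmit next → 35; now {24, 21, 18, 14, 13}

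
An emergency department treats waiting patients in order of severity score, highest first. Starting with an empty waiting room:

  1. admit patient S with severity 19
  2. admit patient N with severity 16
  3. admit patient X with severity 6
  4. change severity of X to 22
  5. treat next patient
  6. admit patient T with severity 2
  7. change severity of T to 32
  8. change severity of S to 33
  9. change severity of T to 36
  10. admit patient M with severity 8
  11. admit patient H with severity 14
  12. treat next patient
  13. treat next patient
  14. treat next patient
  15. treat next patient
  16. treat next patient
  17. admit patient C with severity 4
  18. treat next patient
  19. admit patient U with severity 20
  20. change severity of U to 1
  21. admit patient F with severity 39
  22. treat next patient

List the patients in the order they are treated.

[X, T, S, N, H, M, C, F]

add S (severity 19) → {S:19}
add N (severity 16) → {S:19, N:16}
add X (severity 6) → {S:19, N:16, X:6}
update X to severity 22 → {X:22, S:19, N:16}
treat next patient → X; now {S:19, N:16}
add T (severity 2) → {S:19, N:16, T:2}
update T to severity 32 → {T:32, S:19, N:16}
update S to severity 33 → {S:33, T:32, N:16}
update T to severity 36 → {T:36, S:33, N:16}
add M (severity 8) → {T:36, S:33, N:16, M:8}
add H (severity 14) → {T:36, S:33, N:16, H:14, M:8}
treat next patient → T; now {S:33, N:16, H:14, M:8}
treat next patient → S; now {N:16, H:14, M:8}
treat next patient → N; now {H:14, M:8}
treat next patient → H; now {M:8}
treat next patient → M; now {}
add C (severity 4) → {C:4}
treat next patient → C; now {}
add U (severity 20) → {U:20}
update U to severity 1 → {U:1}
add F (severity 39) → {F:39, U:1}
treat next patient → F; now {U:1}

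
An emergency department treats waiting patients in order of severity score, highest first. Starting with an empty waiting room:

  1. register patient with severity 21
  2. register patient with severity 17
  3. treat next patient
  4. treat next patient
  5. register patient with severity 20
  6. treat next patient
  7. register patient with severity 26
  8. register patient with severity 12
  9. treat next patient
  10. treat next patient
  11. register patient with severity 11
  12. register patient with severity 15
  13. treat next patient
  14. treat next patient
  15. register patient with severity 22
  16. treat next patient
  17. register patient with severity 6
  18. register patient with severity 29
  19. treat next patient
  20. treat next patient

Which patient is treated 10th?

6

insert 21 → {21}
insert 17 → {21, 17}
treat next patient → 21; now {17}
treat next patient → 17; now {}
insert 20 → {20}
treat next patient → 20; now {}
insert 26 → {26}
insert 12 → {26, 12}
treat next patient → 26; now {12}
treat next patient → 12; now {}
insert 11 → {11}
insert 15 → {15, 11}
treat next patient → 15; now {11}
treat next patient → 11; now {}
insert 22 → {22}
treat next patient → 22; now {}
insert 6 → {6}
insert 29 → {29, 6}
treat next patient → 29; now {6}
treat next patient → 6; now {}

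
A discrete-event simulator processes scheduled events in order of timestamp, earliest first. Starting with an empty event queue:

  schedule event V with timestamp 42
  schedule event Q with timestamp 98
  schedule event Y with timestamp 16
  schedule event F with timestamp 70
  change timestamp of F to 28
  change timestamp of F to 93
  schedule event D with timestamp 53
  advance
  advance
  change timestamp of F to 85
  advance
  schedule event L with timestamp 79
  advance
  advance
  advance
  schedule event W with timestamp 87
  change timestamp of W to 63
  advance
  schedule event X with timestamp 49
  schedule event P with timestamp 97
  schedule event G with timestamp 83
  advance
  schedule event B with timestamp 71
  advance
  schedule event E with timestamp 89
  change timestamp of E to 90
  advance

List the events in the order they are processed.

add V (timestamp 42) → {V:42}
add Q (timestamp 98) → {V:42, Q:98}
add Y (timestamp 16) → {Y:16, V:42, Q:98}
add F (timestamp 70) → {Y:16, V:42, F:70, Q:98}
update F to timestamp 28 → {Y:16, F:28, V:42, Q:98}
update F to timestamp 93 → {Y:16, V:42, F:93, Q:98}
add D (timestamp 53) → {Y:16, V:42, D:53, F:93, Q:98}
advance → Y; now {V:42, D:53, F:93, Q:98}
advance → V; now {D:53, F:93, Q:98}
update F to timestamp 85 → {D:53, F:85, Q:98}
advance → D; now {F:85, Q:98}
add L (timestamp 79) → {L:79, F:85, Q:98}
advance → L; now {F:85, Q:98}
advance → F; now {Q:98}
advance → Q; now {}
add W (timestamp 87) → {W:87}
update W to timestamp 63 → {W:63}
advance → W; now {}
add X (timestamp 49) → {X:49}
add P (timestamp 97) → {X:49, P:97}
add G (timestamp 83) → {X:49, G:83, P:97}
advance → X; now {G:83, P:97}
add B (timestamp 71) → {B:71, G:83, P:97}
advance → B; now {G:83, P:97}
add E (timestamp 89) → {G:83, E:89, P:97}
update E to timestamp 90 → {G:83, E:90, P:97}
advance → G; now {E:90, P:97}

Y, V, D, L, F, Q, W, X, B, G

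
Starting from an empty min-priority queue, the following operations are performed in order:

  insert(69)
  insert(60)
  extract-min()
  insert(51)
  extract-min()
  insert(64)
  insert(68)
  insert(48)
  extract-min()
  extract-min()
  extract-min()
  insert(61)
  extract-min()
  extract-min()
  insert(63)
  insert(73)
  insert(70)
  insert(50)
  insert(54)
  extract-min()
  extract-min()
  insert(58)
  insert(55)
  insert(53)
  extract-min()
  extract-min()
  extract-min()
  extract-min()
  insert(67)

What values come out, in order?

60, 51, 48, 64, 68, 61, 69, 50, 54, 53, 55, 58, 63

insert 69 → {69}
insert 60 → {60, 69}
extract-min → 60; now {69}
insert 51 → {51, 69}
extract-min → 51; now {69}
insert 64 → {64, 69}
insert 68 → {64, 68, 69}
insert 48 → {48, 64, 68, 69}
extract-min → 48; now {64, 68, 69}
extract-min → 64; now {68, 69}
extract-min → 68; now {69}
insert 61 → {61, 69}
extract-min → 61; now {69}
extract-min → 69; now {}
insert 63 → {63}
insert 73 → {63, 73}
insert 70 → {63, 70, 73}
insert 50 → {50, 63, 70, 73}
insert 54 → {50, 54, 63, 70, 73}
extract-min → 50; now {54, 63, 70, 73}
extract-min → 54; now {63, 70, 73}
insert 58 → {58, 63, 70, 73}
insert 55 → {55, 58, 63, 70, 73}
insert 53 → {53, 55, 58, 63, 70, 73}
extract-min → 53; now {55, 58, 63, 70, 73}
extract-min → 55; now {58, 63, 70, 73}
extract-min → 58; now {63, 70, 73}
extract-min → 63; now {70, 73}
insert 67 → {67, 70, 73}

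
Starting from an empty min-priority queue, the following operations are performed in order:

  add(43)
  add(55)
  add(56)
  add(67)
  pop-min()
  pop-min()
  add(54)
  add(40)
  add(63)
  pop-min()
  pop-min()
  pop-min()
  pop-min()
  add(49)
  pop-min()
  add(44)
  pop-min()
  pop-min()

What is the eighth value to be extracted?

insert 43 → {43}
insert 55 → {43, 55}
insert 56 → {43, 55, 56}
insert 67 → {43, 55, 56, 67}
pop-min → 43; now {55, 56, 67}
pop-min → 55; now {56, 67}
insert 54 → {54, 56, 67}
insert 40 → {40, 54, 56, 67}
insert 63 → {40, 54, 56, 63, 67}
pop-min → 40; now {54, 56, 63, 67}
pop-min → 54; now {56, 63, 67}
pop-min → 56; now {63, 67}
pop-min → 63; now {67}
insert 49 → {49, 67}
pop-min → 49; now {67}
insert 44 → {44, 67}
pop-min → 44; now {67}
pop-min → 67; now {}

44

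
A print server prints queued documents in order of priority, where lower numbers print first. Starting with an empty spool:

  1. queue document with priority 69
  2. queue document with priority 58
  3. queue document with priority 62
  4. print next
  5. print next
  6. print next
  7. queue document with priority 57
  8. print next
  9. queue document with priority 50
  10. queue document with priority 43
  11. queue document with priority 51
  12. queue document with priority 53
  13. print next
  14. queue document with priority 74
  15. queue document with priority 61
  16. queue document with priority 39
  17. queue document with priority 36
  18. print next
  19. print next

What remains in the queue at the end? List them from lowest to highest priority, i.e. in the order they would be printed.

50, 51, 53, 61, 74

insert 69 → {69}
insert 58 → {58, 69}
insert 62 → {58, 62, 69}
print next → 58; now {62, 69}
print next → 62; now {69}
print next → 69; now {}
insert 57 → {57}
print next → 57; now {}
insert 50 → {50}
insert 43 → {43, 50}
insert 51 → {43, 50, 51}
insert 53 → {43, 50, 51, 53}
print next → 43; now {50, 51, 53}
insert 74 → {50, 51, 53, 74}
insert 61 → {50, 51, 53, 61, 74}
insert 39 → {39, 50, 51, 53, 61, 74}
insert 36 → {36, 39, 50, 51, 53, 61, 74}
print next → 36; now {39, 50, 51, 53, 61, 74}
print next → 39; now {50, 51, 53, 61, 74}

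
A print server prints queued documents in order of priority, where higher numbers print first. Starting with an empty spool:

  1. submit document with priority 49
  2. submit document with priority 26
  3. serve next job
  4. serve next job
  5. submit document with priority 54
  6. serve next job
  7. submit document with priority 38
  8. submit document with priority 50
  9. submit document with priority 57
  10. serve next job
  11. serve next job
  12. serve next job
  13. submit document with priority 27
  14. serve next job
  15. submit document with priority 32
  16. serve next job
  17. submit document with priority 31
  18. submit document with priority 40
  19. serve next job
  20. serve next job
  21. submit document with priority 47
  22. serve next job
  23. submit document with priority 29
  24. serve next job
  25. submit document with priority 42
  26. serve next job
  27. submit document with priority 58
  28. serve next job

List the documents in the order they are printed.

insert 49 → {49}
insert 26 → {49, 26}
serve next job → 49; now {26}
serve next job → 26; now {}
insert 54 → {54}
serve next job → 54; now {}
insert 38 → {38}
insert 50 → {50, 38}
insert 57 → {57, 50, 38}
serve next job → 57; now {50, 38}
serve next job → 50; now {38}
serve next job → 38; now {}
insert 27 → {27}
serve next job → 27; now {}
insert 32 → {32}
serve next job → 32; now {}
insert 31 → {31}
insert 40 → {40, 31}
serve next job → 40; now {31}
serve next job → 31; now {}
insert 47 → {47}
serve next job → 47; now {}
insert 29 → {29}
serve next job → 29; now {}
insert 42 → {42}
serve next job → 42; now {}
insert 58 → {58}
serve next job → 58; now {}

[49, 26, 54, 57, 50, 38, 27, 32, 40, 31, 47, 29, 42, 58]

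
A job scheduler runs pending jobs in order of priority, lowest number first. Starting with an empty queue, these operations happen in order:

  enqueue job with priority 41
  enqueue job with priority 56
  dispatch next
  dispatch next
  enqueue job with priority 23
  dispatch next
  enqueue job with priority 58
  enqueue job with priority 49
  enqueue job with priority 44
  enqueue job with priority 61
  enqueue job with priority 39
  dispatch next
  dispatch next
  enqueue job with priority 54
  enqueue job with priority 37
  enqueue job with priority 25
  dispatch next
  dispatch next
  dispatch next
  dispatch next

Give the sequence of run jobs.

41, 56, 23, 39, 44, 25, 37, 49, 54

insert 41 → {41}
insert 56 → {41, 56}
dispatch next → 41; now {56}
dispatch next → 56; now {}
insert 23 → {23}
dispatch next → 23; now {}
insert 58 → {58}
insert 49 → {49, 58}
insert 44 → {44, 49, 58}
insert 61 → {44, 49, 58, 61}
insert 39 → {39, 44, 49, 58, 61}
dispatch next → 39; now {44, 49, 58, 61}
dispatch next → 44; now {49, 58, 61}
insert 54 → {49, 54, 58, 61}
insert 37 → {37, 49, 54, 58, 61}
insert 25 → {25, 37, 49, 54, 58, 61}
dispatch next → 25; now {37, 49, 54, 58, 61}
dispatch next → 37; now {49, 54, 58, 61}
dispatch next → 49; now {54, 58, 61}
dispatch next → 54; now {58, 61}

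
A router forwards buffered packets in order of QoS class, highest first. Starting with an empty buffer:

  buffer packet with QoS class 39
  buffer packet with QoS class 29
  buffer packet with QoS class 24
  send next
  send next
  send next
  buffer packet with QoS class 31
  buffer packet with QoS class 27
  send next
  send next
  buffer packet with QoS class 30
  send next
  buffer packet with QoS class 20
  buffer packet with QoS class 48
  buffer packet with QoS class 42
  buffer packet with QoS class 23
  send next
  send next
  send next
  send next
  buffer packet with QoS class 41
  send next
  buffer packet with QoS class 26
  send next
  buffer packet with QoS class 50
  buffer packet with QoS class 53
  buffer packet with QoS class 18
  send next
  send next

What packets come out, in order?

insert 39 → {39}
insert 29 → {39, 29}
insert 24 → {39, 29, 24}
send next → 39; now {29, 24}
send next → 29; now {24}
send next → 24; now {}
insert 31 → {31}
insert 27 → {31, 27}
send next → 31; now {27}
send next → 27; now {}
insert 30 → {30}
send next → 30; now {}
insert 20 → {20}
insert 48 → {48, 20}
insert 42 → {48, 42, 20}
insert 23 → {48, 42, 23, 20}
send next → 48; now {42, 23, 20}
send next → 42; now {23, 20}
send next → 23; now {20}
send next → 20; now {}
insert 41 → {41}
send next → 41; now {}
insert 26 → {26}
send next → 26; now {}
insert 50 → {50}
insert 53 → {53, 50}
insert 18 → {53, 50, 18}
send next → 53; now {50, 18}
send next → 50; now {18}

39, 29, 24, 31, 27, 30, 48, 42, 23, 20, 41, 26, 53, 50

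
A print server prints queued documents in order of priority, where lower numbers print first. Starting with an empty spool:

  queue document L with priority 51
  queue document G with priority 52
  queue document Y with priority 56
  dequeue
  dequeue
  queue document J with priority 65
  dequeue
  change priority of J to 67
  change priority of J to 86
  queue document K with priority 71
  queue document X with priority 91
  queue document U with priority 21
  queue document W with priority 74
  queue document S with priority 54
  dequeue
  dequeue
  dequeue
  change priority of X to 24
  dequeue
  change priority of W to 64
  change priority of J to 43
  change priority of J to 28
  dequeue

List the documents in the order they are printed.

L → G → Y → U → S → K → X → J

add L (priority 51) → {L:51}
add G (priority 52) → {L:51, G:52}
add Y (priority 56) → {L:51, G:52, Y:56}
dequeue → L; now {G:52, Y:56}
dequeue → G; now {Y:56}
add J (priority 65) → {Y:56, J:65}
dequeue → Y; now {J:65}
update J to priority 67 → {J:67}
update J to priority 86 → {J:86}
add K (priority 71) → {K:71, J:86}
add X (priority 91) → {K:71, J:86, X:91}
add U (priority 21) → {U:21, K:71, J:86, X:91}
add W (priority 74) → {U:21, K:71, W:74, J:86, X:91}
add S (priority 54) → {U:21, S:54, K:71, W:74, J:86, X:91}
dequeue → U; now {S:54, K:71, W:74, J:86, X:91}
dequeue → S; now {K:71, W:74, J:86, X:91}
dequeue → K; now {W:74, J:86, X:91}
update X to priority 24 → {X:24, W:74, J:86}
dequeue → X; now {W:74, J:86}
update W to priority 64 → {W:64, J:86}
update J to priority 43 → {J:43, W:64}
update J to priority 28 → {J:28, W:64}
dequeue → J; now {W:64}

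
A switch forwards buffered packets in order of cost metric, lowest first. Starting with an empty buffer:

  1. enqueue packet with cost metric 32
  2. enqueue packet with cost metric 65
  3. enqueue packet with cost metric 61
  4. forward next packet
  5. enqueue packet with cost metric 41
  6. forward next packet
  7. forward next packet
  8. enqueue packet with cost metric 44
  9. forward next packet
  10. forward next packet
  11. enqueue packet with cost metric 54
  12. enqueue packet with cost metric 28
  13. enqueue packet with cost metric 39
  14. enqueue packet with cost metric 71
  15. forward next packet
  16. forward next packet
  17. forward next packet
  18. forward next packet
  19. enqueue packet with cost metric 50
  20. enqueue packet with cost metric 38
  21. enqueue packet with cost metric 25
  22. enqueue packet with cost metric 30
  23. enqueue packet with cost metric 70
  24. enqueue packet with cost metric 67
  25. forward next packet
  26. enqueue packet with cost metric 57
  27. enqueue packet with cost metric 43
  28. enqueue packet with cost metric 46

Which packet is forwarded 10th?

insert 32 → {32}
insert 65 → {32, 65}
insert 61 → {32, 61, 65}
forward next packet → 32; now {61, 65}
insert 41 → {41, 61, 65}
forward next packet → 41; now {61, 65}
forward next packet → 61; now {65}
insert 44 → {44, 65}
forward next packet → 44; now {65}
forward next packet → 65; now {}
insert 54 → {54}
insert 28 → {28, 54}
insert 39 → {28, 39, 54}
insert 71 → {28, 39, 54, 71}
forward next packet → 28; now {39, 54, 71}
forward next packet → 39; now {54, 71}
forward next packet → 54; now {71}
forward next packet → 71; now {}
insert 50 → {50}
insert 38 → {38, 50}
insert 25 → {25, 38, 50}
insert 30 → {25, 30, 38, 50}
insert 70 → {25, 30, 38, 50, 70}
insert 67 → {25, 30, 38, 50, 67, 70}
forward next packet → 25; now {30, 38, 50, 67, 70}
insert 57 → {30, 38, 50, 57, 67, 70}
insert 43 → {30, 38, 43, 50, 57, 67, 70}
insert 46 → {30, 38, 43, 46, 50, 57, 67, 70}

25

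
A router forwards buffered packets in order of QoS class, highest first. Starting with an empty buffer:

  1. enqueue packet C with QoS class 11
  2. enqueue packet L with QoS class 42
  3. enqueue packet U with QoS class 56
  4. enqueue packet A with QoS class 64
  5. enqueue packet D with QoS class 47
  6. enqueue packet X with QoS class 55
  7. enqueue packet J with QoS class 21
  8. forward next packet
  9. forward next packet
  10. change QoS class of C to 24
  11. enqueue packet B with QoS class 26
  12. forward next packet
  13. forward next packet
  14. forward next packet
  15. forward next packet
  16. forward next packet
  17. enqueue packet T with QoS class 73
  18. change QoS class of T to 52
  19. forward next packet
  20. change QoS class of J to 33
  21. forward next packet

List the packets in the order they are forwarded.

add C (QoS class 11) → {C:11}
add L (QoS class 42) → {L:42, C:11}
add U (QoS class 56) → {U:56, L:42, C:11}
add A (QoS class 64) → {A:64, U:56, L:42, C:11}
add D (QoS class 47) → {A:64, U:56, D:47, L:42, C:11}
add X (QoS class 55) → {A:64, U:56, X:55, D:47, L:42, C:11}
add J (QoS class 21) → {A:64, U:56, X:55, D:47, L:42, J:21, C:11}
forward next packet → A; now {U:56, X:55, D:47, L:42, J:21, C:11}
forward next packet → U; now {X:55, D:47, L:42, J:21, C:11}
update C to QoS class 24 → {X:55, D:47, L:42, C:24, J:21}
add B (QoS class 26) → {X:55, D:47, L:42, B:26, C:24, J:21}
forward next packet → X; now {D:47, L:42, B:26, C:24, J:21}
forward next packet → D; now {L:42, B:26, C:24, J:21}
forward next packet → L; now {B:26, C:24, J:21}
forward next packet → B; now {C:24, J:21}
forward next packet → C; now {J:21}
add T (QoS class 73) → {T:73, J:21}
update T to QoS class 52 → {T:52, J:21}
forward next packet → T; now {J:21}
update J to QoS class 33 → {J:33}
forward next packet → J; now {}

[A, U, X, D, L, B, C, T, J]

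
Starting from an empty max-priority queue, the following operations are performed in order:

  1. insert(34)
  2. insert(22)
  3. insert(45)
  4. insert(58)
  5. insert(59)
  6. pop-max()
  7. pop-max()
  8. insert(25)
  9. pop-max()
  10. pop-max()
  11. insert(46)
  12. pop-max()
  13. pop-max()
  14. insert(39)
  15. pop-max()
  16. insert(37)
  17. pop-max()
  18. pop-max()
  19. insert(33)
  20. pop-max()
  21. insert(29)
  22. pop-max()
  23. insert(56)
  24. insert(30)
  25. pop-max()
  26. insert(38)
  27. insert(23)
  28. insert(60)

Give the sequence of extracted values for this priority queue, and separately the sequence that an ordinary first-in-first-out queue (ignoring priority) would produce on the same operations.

insert 34 → {34}
insert 22 → {34, 22}
insert 45 → {45, 34, 22}
insert 58 → {58, 45, 34, 22}
insert 59 → {59, 58, 45, 34, 22}
pop-max → 59; now {58, 45, 34, 22}
pop-max → 58; now {45, 34, 22}
insert 25 → {45, 34, 25, 22}
pop-max → 45; now {34, 25, 22}
pop-max → 34; now {25, 22}
insert 46 → {46, 25, 22}
pop-max → 46; now {25, 22}
pop-max → 25; now {22}
insert 39 → {39, 22}
pop-max → 39; now {22}
insert 37 → {37, 22}
pop-max → 37; now {22}
pop-max → 22; now {}
insert 33 → {33}
pop-max → 33; now {}
insert 29 → {29}
pop-max → 29; now {}
insert 56 → {56}
insert 30 → {56, 30}
pop-max → 56; now {30}
insert 38 → {38, 30}
insert 23 → {38, 30, 23}
insert 60 → {60, 38, 30, 23}

priority queue: 59 → 58 → 45 → 34 → 46 → 25 → 39 → 37 → 22 → 33 → 29 → 56; FIFO queue: [34, 22, 45, 58, 59, 25, 46, 39, 37, 33, 29, 56]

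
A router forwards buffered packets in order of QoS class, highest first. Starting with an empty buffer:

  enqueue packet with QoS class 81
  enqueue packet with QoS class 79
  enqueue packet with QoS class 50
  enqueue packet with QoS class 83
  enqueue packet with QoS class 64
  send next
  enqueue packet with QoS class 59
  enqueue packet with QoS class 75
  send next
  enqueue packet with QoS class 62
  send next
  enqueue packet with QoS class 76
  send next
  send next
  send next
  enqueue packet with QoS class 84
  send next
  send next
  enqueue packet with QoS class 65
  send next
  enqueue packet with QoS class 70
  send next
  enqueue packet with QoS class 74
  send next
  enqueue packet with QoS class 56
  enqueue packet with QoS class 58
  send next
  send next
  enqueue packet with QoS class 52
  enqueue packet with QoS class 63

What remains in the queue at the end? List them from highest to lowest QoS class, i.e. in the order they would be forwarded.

insert 81 → {81}
insert 79 → {81, 79}
insert 50 → {81, 79, 50}
insert 83 → {83, 81, 79, 50}
insert 64 → {83, 81, 79, 64, 50}
send next → 83; now {81, 79, 64, 50}
insert 59 → {81, 79, 64, 59, 50}
insert 75 → {81, 79, 75, 64, 59, 50}
send next → 81; now {79, 75, 64, 59, 50}
insert 62 → {79, 75, 64, 62, 59, 50}
send next → 79; now {75, 64, 62, 59, 50}
insert 76 → {76, 75, 64, 62, 59, 50}
send next → 76; now {75, 64, 62, 59, 50}
send next → 75; now {64, 62, 59, 50}
send next → 64; now {62, 59, 50}
insert 84 → {84, 62, 59, 50}
send next → 84; now {62, 59, 50}
send next → 62; now {59, 50}
insert 65 → {65, 59, 50}
send next → 65; now {59, 50}
insert 70 → {70, 59, 50}
send next → 70; now {59, 50}
insert 74 → {74, 59, 50}
send next → 74; now {59, 50}
insert 56 → {59, 56, 50}
insert 58 → {59, 58, 56, 50}
send next → 59; now {58, 56, 50}
send next → 58; now {56, 50}
insert 52 → {56, 52, 50}
insert 63 → {63, 56, 52, 50}

[63, 56, 52, 50]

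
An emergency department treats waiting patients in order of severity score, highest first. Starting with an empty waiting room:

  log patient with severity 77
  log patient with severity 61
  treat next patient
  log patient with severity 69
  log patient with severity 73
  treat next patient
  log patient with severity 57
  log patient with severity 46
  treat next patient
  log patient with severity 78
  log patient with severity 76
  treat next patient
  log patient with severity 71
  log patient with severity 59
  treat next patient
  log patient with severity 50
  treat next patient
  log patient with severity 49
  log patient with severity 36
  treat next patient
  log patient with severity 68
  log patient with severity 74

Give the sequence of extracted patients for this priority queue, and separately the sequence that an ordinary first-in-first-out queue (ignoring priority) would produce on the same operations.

priority queue: 77 → 73 → 69 → 78 → 76 → 71 → 61; FIFO queue: 77 → 61 → 69 → 73 → 57 → 46 → 78

insert 77 → {77}
insert 61 → {77, 61}
treat next patient → 77; now {61}
insert 69 → {69, 61}
insert 73 → {73, 69, 61}
treat next patient → 73; now {69, 61}
insert 57 → {69, 61, 57}
insert 46 → {69, 61, 57, 46}
treat next patient → 69; now {61, 57, 46}
insert 78 → {78, 61, 57, 46}
insert 76 → {78, 76, 61, 57, 46}
treat next patient → 78; now {76, 61, 57, 46}
insert 71 → {76, 71, 61, 57, 46}
insert 59 → {76, 71, 61, 59, 57, 46}
treat next patient → 76; now {71, 61, 59, 57, 46}
insert 50 → {71, 61, 59, 57, 50, 46}
treat next patient → 71; now {61, 59, 57, 50, 46}
insert 49 → {61, 59, 57, 50, 49, 46}
insert 36 → {61, 59, 57, 50, 49, 46, 36}
treat next patient → 61; now {59, 57, 50, 49, 46, 36}
insert 68 → {68, 59, 57, 50, 49, 46, 36}
insert 74 → {74, 68, 59, 57, 50, 49, 46, 36}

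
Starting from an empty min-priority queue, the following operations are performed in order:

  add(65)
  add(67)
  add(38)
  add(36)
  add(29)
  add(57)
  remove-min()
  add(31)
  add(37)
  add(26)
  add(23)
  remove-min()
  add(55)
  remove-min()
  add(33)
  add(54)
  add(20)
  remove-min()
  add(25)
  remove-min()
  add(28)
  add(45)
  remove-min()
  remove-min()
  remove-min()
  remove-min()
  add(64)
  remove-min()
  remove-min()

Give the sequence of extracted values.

insert 65 → {65}
insert 67 → {65, 67}
insert 38 → {38, 65, 67}
insert 36 → {36, 38, 65, 67}
insert 29 → {29, 36, 38, 65, 67}
insert 57 → {29, 36, 38, 57, 65, 67}
remove-min → 29; now {36, 38, 57, 65, 67}
insert 31 → {31, 36, 38, 57, 65, 67}
insert 37 → {31, 36, 37, 38, 57, 65, 67}
insert 26 → {26, 31, 36, 37, 38, 57, 65, 67}
insert 23 → {23, 26, 31, 36, 37, 38, 57, 65, 67}
remove-min → 23; now {26, 31, 36, 37, 38, 57, 65, 67}
insert 55 → {26, 31, 36, 37, 38, 55, 57, 65, 67}
remove-min → 26; now {31, 36, 37, 38, 55, 57, 65, 67}
insert 33 → {31, 33, 36, 37, 38, 55, 57, 65, 67}
insert 54 → {31, 33, 36, 37, 38, 54, 55, 57, 65, 67}
insert 20 → {20, 31, 33, 36, 37, 38, 54, 55, 57, 65, 67}
remove-min → 20; now {31, 33, 36, 37, 38, 54, 55, 57, 65, 67}
insert 25 → {25, 31, 33, 36, 37, 38, 54, 55, 57, 65, 67}
remove-min → 25; now {31, 33, 36, 37, 38, 54, 55, 57, 65, 67}
insert 28 → {28, 31, 33, 36, 37, 38, 54, 55, 57, 65, 67}
insert 45 → {28, 31, 33, 36, 37, 38, 45, 54, 55, 57, 65, 67}
remove-min → 28; now {31, 33, 36, 37, 38, 45, 54, 55, 57, 65, 67}
remove-min → 31; now {33, 36, 37, 38, 45, 54, 55, 57, 65, 67}
remove-min → 33; now {36, 37, 38, 45, 54, 55, 57, 65, 67}
remove-min → 36; now {37, 38, 45, 54, 55, 57, 65, 67}
insert 64 → {37, 38, 45, 54, 55, 57, 64, 65, 67}
remove-min → 37; now {38, 45, 54, 55, 57, 64, 65, 67}
remove-min → 38; now {45, 54, 55, 57, 64, 65, 67}

29 → 23 → 26 → 20 → 25 → 28 → 31 → 33 → 36 → 37 → 38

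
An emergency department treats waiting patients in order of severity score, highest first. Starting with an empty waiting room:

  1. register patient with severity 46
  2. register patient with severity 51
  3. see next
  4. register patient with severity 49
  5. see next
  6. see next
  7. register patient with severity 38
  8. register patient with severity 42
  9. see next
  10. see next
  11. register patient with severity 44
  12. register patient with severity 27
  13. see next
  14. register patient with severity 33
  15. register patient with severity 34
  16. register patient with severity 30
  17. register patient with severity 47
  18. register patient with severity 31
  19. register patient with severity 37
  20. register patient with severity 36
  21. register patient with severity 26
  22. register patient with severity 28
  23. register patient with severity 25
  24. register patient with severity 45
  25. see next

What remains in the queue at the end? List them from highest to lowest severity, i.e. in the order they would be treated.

insert 46 → {46}
insert 51 → {51, 46}
see next → 51; now {46}
insert 49 → {49, 46}
see next → 49; now {46}
see next → 46; now {}
insert 38 → {38}
insert 42 → {42, 38}
see next → 42; now {38}
see next → 38; now {}
insert 44 → {44}
insert 27 → {44, 27}
see next → 44; now {27}
insert 33 → {33, 27}
insert 34 → {34, 33, 27}
insert 30 → {34, 33, 30, 27}
insert 47 → {47, 34, 33, 30, 27}
insert 31 → {47, 34, 33, 31, 30, 27}
insert 37 → {47, 37, 34, 33, 31, 30, 27}
insert 36 → {47, 37, 36, 34, 33, 31, 30, 27}
insert 26 → {47, 37, 36, 34, 33, 31, 30, 27, 26}
insert 28 → {47, 37, 36, 34, 33, 31, 30, 28, 27, 26}
insert 25 → {47, 37, 36, 34, 33, 31, 30, 28, 27, 26, 25}
insert 45 → {47, 45, 37, 36, 34, 33, 31, 30, 28, 27, 26, 25}
see next → 47; now {45, 37, 36, 34, 33, 31, 30, 28, 27, 26, 25}

45 → 37 → 36 → 34 → 33 → 31 → 30 → 28 → 27 → 26 → 25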